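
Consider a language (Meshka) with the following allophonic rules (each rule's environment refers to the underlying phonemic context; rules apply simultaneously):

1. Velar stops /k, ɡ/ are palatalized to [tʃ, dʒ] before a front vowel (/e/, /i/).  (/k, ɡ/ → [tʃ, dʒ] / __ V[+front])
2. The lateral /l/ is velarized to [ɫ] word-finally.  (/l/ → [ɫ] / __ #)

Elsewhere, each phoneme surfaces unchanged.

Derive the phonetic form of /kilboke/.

[tʃilbotʃe]

/k/ — word-initial, before a front vowel — surfaces as [tʃ] (rule 1).
/i/ — not in any rule's target class → [i].
/l/ (between /i/ and /b/) fails the environment for rule 2, so it stays [l].
/b/ — not in any rule's target class → [b].
/o/ (between /b/ and /k/) is unaffected → [o].
/k/ (between /o/ and /e/) occurs before a front vowel → [tʃ] by rule 1.
/e/ (word-final): no rule targets it → [e].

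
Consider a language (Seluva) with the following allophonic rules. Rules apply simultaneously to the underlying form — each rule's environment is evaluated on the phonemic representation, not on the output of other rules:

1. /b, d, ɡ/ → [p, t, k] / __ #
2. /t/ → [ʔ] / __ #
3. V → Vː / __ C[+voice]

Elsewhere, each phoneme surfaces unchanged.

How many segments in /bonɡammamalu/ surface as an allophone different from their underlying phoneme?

4

Segments that undergo a rule: /o/ → [oː] (rule 3); /a/ → [aː] (rule 3); /a/ → [aː] (rule 3); /a/ → [aː] (rule 3).
All other segments surface unchanged.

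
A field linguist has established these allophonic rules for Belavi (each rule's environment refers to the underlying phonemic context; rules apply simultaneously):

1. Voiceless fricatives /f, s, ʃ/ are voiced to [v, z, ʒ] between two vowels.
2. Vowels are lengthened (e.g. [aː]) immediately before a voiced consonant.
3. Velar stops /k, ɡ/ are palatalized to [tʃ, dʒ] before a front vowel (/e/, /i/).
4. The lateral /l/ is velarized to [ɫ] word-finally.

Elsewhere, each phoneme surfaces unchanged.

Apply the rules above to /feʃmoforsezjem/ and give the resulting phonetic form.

/f/ — word-initial; rule 1 does not apply here → [f].
/e/ — between /f/ and /ʃ/; rule 2 does not apply here → [e].
/ʃ/ — between /e/ and /m/; rule 1 does not apply here → [ʃ].
/m/ (between /ʃ/ and /o/): no rule targets it → [m].
/o/ (between /m/ and /f/) fails the environment for rule 2, so it stays [o].
/f/ (between /o/ and /o/): between two vowels, so rule 1 applies → [v].
/o/ — between /f/ and /r/, before a voiced consonant — surfaces as [oː] (rule 2).
/r/ stays [r].
/s/ (between /r/ and /e/) fails the environment for rule 1, so it stays [s].
/e/ (between /s/ and /z/): before a voiced consonant, so rule 2 applies → [eː].
/z/ (between /e/ and /j/): no rule targets it → [z].
/j/ stays [j].
/e/ — between /j/ and /m/, before a voiced consonant — surfaces as [eː] (rule 2).
/m/ — not in any rule's target class → [m].

[feʃmovoːrseːzjeːm]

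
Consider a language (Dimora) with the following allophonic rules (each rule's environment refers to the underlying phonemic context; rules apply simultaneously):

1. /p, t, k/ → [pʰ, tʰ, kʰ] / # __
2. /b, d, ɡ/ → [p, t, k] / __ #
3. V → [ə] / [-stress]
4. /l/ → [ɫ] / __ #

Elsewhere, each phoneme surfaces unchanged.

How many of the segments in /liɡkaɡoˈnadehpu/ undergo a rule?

5

Segments that undergo a rule: /i/ → [ə] (rule 3); /a/ → [ə] (rule 3); /o/ → [ə] (rule 3); /e/ → [ə] (rule 3); /u/ → [ə] (rule 3).
All other segments surface unchanged.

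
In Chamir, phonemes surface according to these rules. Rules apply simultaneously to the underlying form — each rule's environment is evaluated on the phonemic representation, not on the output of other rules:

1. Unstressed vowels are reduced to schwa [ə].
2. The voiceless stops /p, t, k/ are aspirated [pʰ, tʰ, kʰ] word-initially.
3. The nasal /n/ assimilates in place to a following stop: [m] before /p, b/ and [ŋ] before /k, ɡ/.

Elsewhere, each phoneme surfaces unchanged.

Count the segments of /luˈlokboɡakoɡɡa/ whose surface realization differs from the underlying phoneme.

Segments that undergo a rule: /u/ → [ə] (rule 1); /o/ → [ə] (rule 1); /a/ → [ə] (rule 1); /o/ → [ə] (rule 1); /a/ → [ə] (rule 1).
All other segments surface unchanged.

5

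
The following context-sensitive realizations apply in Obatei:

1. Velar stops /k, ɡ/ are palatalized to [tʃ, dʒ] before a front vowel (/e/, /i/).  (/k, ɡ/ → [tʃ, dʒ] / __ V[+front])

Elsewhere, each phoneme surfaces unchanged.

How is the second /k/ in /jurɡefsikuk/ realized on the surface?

/k/ (word-final) fails the environment for rule 1, so it stays [k].

[k]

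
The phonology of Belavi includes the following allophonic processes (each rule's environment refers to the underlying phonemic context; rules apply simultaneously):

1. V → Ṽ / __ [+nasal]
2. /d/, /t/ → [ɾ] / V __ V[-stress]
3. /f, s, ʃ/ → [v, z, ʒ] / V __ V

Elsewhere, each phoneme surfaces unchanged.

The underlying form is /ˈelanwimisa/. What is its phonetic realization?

/e/ (word-initial): rule 1 targets it, but not before a nasal consonant → unchanged [e].
/l/ — not in any rule's target class → [l].
/a/ (between /l/ and /n/): before a nasal consonant, so rule 1 applies → [ã].
/n/ (between /a/ and /w/): no rule targets it → [n].
/w/ (between /n/ and /i/) is unaffected → [w].
/i/ meets the environment for rule 1 (before a nasal consonant) → [ĩ].
/m/ — not in any rule's target class → [m].
/i/ — between /m/ and /s/; rule 1 does not apply here → [i].
/s/ (between /i/ and /a/) occurs between two vowels → [z] by rule 3.
/a/ (word-final) fails the environment for rule 1, so it stays [a].

[ˈelãnwĩmiza]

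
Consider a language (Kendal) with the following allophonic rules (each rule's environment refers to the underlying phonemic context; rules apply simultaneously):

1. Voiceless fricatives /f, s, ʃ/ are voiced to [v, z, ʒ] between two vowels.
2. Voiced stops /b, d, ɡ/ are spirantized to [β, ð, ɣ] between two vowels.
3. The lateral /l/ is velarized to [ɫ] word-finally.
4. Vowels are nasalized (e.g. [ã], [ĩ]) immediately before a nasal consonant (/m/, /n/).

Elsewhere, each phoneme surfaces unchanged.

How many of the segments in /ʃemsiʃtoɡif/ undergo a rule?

2

Segments that undergo a rule: /e/ → [ẽ] (rule 4); /ɡ/ → [ɣ] (rule 2).
All other segments surface unchanged.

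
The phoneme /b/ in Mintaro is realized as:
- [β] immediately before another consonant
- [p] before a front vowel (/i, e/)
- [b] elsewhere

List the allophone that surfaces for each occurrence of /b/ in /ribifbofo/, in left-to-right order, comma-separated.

Occurrence 1 (position 3): before a front vowel (/i, e/) → [p].
Occurrence 2 (position 6): no conditioning environment matches → elsewhere allophone [b].

[p], [b]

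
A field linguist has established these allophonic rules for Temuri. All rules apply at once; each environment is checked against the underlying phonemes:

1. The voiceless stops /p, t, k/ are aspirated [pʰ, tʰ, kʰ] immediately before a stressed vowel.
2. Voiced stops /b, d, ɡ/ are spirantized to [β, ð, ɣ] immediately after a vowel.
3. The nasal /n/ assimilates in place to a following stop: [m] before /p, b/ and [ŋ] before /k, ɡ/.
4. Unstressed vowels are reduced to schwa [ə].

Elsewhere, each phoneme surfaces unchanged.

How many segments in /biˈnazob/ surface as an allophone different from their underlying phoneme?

3

Segments that undergo a rule: /i/ → [ə] (rule 4); /o/ → [ə] (rule 4); /b/ → [β] (rule 2).
All other segments surface unchanged.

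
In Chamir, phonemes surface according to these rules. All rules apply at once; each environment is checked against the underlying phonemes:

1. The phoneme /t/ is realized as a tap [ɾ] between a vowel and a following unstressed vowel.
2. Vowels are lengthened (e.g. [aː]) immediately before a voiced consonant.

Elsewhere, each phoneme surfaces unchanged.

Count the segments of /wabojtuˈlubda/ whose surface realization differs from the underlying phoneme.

4

Segments that undergo a rule: /a/ → [aː] (rule 2); /o/ → [oː] (rule 2); /u/ → [uː] (rule 2); /u/ → [uː] (rule 2).
All other segments surface unchanged.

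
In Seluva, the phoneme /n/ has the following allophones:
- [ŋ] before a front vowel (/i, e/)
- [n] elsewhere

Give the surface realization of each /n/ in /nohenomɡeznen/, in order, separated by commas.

[n], [n], [ŋ], [n]

Occurrence 1 (position 1): no conditioning environment matches → elsewhere allophone [n].
Occurrence 2 (position 5): no conditioning environment matches → elsewhere allophone [n].
Occurrence 3 (position 11): before a front vowel (/i, e/) → [ŋ].
Occurrence 4 (position 13): no conditioning environment matches → elsewhere allophone [n].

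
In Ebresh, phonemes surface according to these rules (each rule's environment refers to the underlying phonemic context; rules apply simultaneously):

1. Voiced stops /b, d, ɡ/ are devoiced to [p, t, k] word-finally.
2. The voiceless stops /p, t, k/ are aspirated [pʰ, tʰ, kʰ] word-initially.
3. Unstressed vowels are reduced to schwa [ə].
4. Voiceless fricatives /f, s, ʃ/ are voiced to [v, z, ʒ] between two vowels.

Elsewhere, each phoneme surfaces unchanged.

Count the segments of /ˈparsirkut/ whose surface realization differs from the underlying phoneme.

3

Segments that undergo a rule: /p/ → [pʰ] (rule 2); /i/ → [ə] (rule 3); /u/ → [ə] (rule 3).
All other segments surface unchanged.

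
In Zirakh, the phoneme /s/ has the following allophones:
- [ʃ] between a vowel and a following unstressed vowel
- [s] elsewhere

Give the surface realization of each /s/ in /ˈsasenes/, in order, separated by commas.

Occurrence 1 (position 1): no conditioning environment matches → elsewhere allophone [s].
Occurrence 2 (position 3): between a vowel and a following unstressed vowel → [ʃ].
Occurrence 3 (position 7): no conditioning environment matches → elsewhere allophone [s].

[s], [ʃ], [s]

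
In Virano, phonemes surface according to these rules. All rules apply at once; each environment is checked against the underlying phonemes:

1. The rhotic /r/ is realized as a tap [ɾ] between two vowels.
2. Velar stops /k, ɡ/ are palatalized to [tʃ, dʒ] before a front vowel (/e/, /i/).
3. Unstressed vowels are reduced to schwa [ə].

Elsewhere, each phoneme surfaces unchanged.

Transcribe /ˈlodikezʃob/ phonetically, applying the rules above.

/l/ (word-initial): no rule targets it → [l].
/o/ — between /l/ and /d/; rule 3 does not apply here → [o].
/d/ (between /o/ and /i/) is unaffected → [d].
Rule 3 applies to /i/ (between /d/ and /k/: in an unstressed syllable) → [ə].
/k/ meets the environment for rule 2 (before a front vowel) → [tʃ].
Rule 3 applies to /e/ (between /k/ and /z/: in an unstressed syllable) → [ə].
/z/ — not in any rule's target class → [z].
/ʃ/ (between /z/ and /o/) is unaffected → [ʃ].
/o/ (between /ʃ/ and /b/) occurs in an unstressed syllable → [ə] by rule 3.
/b/ — not in any rule's target class → [b].

[ˈlodətʃəzʃəb]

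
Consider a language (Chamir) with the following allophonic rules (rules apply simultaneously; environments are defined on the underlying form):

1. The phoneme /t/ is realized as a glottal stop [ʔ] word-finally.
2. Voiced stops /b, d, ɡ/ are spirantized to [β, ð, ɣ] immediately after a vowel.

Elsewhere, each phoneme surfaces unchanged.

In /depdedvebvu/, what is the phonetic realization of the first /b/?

[β]

/b/ — between /e/ and /v/, immediately after a vowel — surfaces as [β] (rule 2).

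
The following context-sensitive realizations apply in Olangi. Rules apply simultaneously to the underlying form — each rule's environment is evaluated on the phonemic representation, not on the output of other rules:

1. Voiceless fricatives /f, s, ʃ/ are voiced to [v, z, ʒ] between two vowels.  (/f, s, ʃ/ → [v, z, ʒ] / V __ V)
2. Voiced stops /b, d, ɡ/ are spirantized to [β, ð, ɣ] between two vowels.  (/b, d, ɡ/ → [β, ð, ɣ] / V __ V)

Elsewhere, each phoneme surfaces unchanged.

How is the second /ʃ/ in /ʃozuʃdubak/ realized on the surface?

/ʃ/ — between /u/ and /d/; rule 1 does not apply here → [ʃ].

[ʃ]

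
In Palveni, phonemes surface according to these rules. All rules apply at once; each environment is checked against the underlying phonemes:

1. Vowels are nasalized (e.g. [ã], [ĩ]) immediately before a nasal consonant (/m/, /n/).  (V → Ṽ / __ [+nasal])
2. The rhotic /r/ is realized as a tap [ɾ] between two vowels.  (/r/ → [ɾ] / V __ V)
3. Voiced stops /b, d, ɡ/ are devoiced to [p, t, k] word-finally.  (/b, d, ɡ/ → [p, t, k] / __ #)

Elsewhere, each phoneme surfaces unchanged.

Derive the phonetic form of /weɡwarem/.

/w/ (word-initial) is unaffected → [w].
/e/ — between /w/ and /ɡ/; rule 1 does not apply here → [e].
/ɡ/ (between /e/ and /w/) fails the environment for rule 3, so it stays [ɡ].
/w/ stays [w].
/a/ — between /w/ and /r/; rule 1 does not apply here → [a].
/r/ (between /a/ and /e/): between two vowels, so rule 2 applies → [ɾ].
/e/ — between /r/ and /m/, before a nasal consonant — surfaces as [ẽ] (rule 1).
/m/ (word-final) is unaffected → [m].

[weɡwaɾẽm]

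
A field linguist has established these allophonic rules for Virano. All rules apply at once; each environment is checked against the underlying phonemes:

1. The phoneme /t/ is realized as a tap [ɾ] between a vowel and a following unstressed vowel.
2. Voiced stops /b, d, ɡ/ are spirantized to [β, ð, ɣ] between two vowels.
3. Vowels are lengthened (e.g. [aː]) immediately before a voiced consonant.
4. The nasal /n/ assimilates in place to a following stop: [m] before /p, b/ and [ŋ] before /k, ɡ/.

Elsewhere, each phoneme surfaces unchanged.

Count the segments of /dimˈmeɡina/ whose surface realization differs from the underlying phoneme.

Segments that undergo a rule: /i/ → [iː] (rule 3); /e/ → [eː] (rule 3); /ɡ/ → [ɣ] (rule 2); /i/ → [iː] (rule 3).
All other segments surface unchanged.

4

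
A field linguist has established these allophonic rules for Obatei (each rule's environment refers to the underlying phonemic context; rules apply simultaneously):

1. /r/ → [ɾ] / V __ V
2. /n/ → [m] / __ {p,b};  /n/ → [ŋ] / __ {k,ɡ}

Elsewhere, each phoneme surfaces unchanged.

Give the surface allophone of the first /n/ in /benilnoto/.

/n/ (between /e/ and /i/) fails the environment for rule 2, so it stays [n].

[n]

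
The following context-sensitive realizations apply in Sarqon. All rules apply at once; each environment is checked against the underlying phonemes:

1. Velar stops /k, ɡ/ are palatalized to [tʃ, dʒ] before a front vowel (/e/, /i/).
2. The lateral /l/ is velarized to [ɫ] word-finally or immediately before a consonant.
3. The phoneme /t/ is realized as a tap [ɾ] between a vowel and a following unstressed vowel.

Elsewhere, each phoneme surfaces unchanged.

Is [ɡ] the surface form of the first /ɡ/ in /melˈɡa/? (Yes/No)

Yes

/ɡ/ — between /l/ and /a/; rule 1 does not apply here → [ɡ].
The actual realization is [ɡ], which matches [ɡ].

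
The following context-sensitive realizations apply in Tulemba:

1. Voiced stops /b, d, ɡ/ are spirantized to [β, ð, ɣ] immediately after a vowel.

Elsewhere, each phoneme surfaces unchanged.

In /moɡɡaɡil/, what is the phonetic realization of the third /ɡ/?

/ɡ/ (between /a/ and /i/) occurs immediately after a vowel → [ɣ] by rule 1.

[ɣ]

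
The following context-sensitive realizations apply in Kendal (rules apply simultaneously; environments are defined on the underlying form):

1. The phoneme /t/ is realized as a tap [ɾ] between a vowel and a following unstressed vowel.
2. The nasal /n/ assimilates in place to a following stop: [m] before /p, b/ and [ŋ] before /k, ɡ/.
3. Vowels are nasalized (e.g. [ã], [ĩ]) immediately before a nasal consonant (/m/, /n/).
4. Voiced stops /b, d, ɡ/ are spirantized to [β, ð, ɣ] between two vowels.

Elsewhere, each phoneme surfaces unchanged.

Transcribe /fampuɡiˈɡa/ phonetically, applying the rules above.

[fãmpuɣiˈɣa]

/f/ (word-initial): no rule targets it → [f].
/a/ (between /f/ and /m/): before a nasal consonant, so rule 3 applies → [ã].
/m/ (between /a/ and /p/) is unaffected → [m].
/p/ (between /m/ and /u/): no rule targets it → [p].
/u/ (between /p/ and /ɡ/) fails the environment for rule 3, so it stays [u].
Rule 4 applies to /ɡ/ (between /u/ and /i/: between two vowels) → [ɣ].
/i/ (between /ɡ/ and /ɡ/): rule 3 targets it, but not before a nasal consonant → unchanged [i].
/ɡ/ — between /i/ and /a/, between two vowels — surfaces as [ɣ] (rule 4).
/a/ (word-final) is in the target of rule 3 but the environment (before a nasal consonant) is not met → [a].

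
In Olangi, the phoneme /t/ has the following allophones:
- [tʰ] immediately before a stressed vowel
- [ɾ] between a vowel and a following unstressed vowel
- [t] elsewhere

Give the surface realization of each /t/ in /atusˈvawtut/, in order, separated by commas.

Occurrence 1 (position 2): between a vowel and an unstressed vowel → [ɾ].
Occurrence 2 (position 8): no conditioning environment matches → elsewhere allophone [t].
Occurrence 3 (position 10): no conditioning environment matches → elsewhere allophone [t].

[ɾ], [t], [t]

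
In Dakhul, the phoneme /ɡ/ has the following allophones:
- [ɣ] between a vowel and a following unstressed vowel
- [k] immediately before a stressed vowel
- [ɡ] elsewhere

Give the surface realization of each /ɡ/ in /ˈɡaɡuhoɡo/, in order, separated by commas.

Occurrence 1 (position 1): immediately before a stressed vowel → [k].
Occurrence 2 (position 3): between a vowel and a following unstressed vowel → [ɣ].
Occurrence 3 (position 7): between a vowel and a following unstressed vowel → [ɣ].

[k], [ɣ], [ɣ]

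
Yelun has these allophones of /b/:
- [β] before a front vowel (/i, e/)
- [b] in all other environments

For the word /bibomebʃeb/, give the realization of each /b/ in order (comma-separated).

Occurrence 1 (position 1): before a front vowel (/i, e/) → [β].
Occurrence 2 (position 3): no conditioning environment matches → elsewhere allophone [b].
Occurrence 3 (position 7): no conditioning environment matches → elsewhere allophone [b].
Occurrence 4 (position 10): no conditioning environment matches → elsewhere allophone [b].

[β], [b], [b], [b]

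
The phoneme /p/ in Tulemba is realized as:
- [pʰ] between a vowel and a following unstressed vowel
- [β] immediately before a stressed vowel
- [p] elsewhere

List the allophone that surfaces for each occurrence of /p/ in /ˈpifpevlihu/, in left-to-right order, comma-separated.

[β], [p]

Occurrence 1 (position 1): immediately before a stressed vowel → [β].
Occurrence 2 (position 4): no conditioning environment matches → elsewhere allophone [p].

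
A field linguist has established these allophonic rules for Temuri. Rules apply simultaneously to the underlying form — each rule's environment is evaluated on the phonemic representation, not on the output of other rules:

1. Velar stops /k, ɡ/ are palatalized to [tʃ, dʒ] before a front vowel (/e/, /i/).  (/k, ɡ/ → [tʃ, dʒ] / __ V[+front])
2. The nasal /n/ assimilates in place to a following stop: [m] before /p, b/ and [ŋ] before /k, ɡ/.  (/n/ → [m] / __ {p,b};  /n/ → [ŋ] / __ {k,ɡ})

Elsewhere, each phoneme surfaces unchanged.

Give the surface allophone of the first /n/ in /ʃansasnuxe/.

[n]

/n/ — between /a/ and /s/; rule 2 does not apply here → [n].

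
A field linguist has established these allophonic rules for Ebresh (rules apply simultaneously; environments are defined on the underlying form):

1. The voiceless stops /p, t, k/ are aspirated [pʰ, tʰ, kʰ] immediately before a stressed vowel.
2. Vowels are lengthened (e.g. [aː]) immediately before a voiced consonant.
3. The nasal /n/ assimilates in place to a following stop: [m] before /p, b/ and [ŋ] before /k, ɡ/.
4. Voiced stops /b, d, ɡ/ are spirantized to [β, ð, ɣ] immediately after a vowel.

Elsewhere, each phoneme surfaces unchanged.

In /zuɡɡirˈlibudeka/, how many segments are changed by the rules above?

Segments that undergo a rule: /u/ → [uː] (rule 2); /ɡ/ → [ɣ] (rule 4); /i/ → [iː] (rule 2); /i/ → [iː] (rule 2); /b/ → [β] (rule 4); /u/ → [uː] (rule 2); /d/ → [ð] (rule 4).
All other segments surface unchanged.

7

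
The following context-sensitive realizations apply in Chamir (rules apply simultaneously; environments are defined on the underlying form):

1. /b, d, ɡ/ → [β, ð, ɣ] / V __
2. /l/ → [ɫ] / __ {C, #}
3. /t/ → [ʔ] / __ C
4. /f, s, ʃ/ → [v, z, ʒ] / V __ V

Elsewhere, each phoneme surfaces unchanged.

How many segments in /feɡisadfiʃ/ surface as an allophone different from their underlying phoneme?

3

Segments that undergo a rule: /ɡ/ → [ɣ] (rule 1); /s/ → [z] (rule 4); /d/ → [ð] (rule 1).
All other segments surface unchanged.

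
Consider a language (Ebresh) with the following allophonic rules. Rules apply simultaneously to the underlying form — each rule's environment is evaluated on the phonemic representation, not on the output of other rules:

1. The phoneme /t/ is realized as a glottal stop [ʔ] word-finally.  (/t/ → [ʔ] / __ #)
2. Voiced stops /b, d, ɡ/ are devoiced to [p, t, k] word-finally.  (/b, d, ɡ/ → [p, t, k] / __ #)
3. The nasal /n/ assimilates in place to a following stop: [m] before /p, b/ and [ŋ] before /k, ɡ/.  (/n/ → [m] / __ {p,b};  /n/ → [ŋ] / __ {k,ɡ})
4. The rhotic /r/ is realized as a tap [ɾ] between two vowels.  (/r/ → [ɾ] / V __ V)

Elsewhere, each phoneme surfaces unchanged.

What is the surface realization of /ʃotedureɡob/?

/ʃ/ (word-initial) is unaffected → [ʃ].
/o/ — not in any rule's target class → [o].
/t/ — between /o/ and /e/; rule 1 does not apply here → [t].
/e/ (between /t/ and /d/): no rule targets it → [e].
/d/ (between /e/ and /u/) fails the environment for rule 2, so it stays [d].
/u/ stays [u].
Rule 4 applies to /r/ (between /u/ and /e/: between two vowels) → [ɾ].
/e/ — not in any rule's target class → [e].
/ɡ/ (between /e/ and /o/): rule 2 targets it, but not word-finally → unchanged [ɡ].
/o/ — not in any rule's target class → [o].
/b/ — word-final, word-finally — surfaces as [p] (rule 2).

[ʃoteduɾeɡop]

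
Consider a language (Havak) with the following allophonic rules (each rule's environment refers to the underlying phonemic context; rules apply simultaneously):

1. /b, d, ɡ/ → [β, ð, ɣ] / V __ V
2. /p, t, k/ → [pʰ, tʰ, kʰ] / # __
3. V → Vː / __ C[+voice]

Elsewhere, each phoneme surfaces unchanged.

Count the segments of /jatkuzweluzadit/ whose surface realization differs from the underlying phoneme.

5

Segments that undergo a rule: /u/ → [uː] (rule 3); /e/ → [eː] (rule 3); /u/ → [uː] (rule 3); /a/ → [aː] (rule 3); /d/ → [ð] (rule 1).
All other segments surface unchanged.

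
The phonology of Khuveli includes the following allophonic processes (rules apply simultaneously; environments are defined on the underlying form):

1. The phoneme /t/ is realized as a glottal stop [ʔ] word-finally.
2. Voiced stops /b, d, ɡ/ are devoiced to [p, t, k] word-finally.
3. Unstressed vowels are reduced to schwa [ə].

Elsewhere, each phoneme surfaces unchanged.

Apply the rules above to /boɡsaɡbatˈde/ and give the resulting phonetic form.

/b/ (word-initial): rule 2 targets it, but not word-finally → unchanged [b].
Rule 3 applies to /o/ (between /b/ and /ɡ/: in an unstressed syllable) → [ə].
/ɡ/ (between /o/ and /s/) fails the environment for rule 2, so it stays [ɡ].
/a/ (between /s/ and /ɡ/) occurs in an unstressed syllable → [ə] by rule 3.
/ɡ/ (between /a/ and /b/) is in the target of rule 2 but the environment (word-finally) is not met → [ɡ].
/b/ (between /ɡ/ and /a/) is in the target of rule 2 but the environment (word-finally) is not met → [b].
/a/ (between /b/ and /t/) occurs in an unstressed syllable → [ə] by rule 3.
/t/ (between /a/ and /d/): rule 1 targets it, but not word-finally → unchanged [t].
/d/ (between /t/ and /e/): rule 2 targets it, but not word-finally → unchanged [d].
/e/ (word-final): rule 3 targets it, but not in an unstressed syllable → unchanged [e].

[bəɡsəɡbətˈde]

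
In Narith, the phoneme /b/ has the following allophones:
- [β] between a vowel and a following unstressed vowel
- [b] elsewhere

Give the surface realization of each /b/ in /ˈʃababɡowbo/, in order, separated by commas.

[β], [b], [b]

Occurrence 1 (position 3): between a vowel and a following unstressed vowel → [β].
Occurrence 2 (position 5): no conditioning environment matches → elsewhere allophone [b].
Occurrence 3 (position 9): no conditioning environment matches → elsewhere allophone [b].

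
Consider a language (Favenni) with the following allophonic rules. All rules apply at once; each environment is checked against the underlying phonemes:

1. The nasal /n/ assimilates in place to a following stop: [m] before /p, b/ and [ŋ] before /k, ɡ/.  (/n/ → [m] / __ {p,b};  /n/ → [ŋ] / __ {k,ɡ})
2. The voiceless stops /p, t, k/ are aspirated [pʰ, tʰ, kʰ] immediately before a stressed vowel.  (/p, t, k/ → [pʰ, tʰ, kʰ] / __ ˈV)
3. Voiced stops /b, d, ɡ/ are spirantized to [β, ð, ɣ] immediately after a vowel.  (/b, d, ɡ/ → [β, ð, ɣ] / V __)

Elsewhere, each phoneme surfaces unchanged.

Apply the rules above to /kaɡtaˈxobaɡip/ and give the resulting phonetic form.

/k/ — word-initial; rule 2 does not apply here → [k].
/ɡ/ (between /a/ and /t/): immediately after a vowel, so rule 3 applies → [ɣ].
/t/ — between /ɡ/ and /a/; rule 2 does not apply here → [t].
/b/ (between /o/ and /a/): immediately after a vowel, so rule 3 applies → [β].
/ɡ/ meets the environment for rule 3 (immediately after a vowel) → [ɣ].
/p/ (word-final) fails the environment for rule 2, so it stays [p].

[kaɣtaˈxoβaɣip]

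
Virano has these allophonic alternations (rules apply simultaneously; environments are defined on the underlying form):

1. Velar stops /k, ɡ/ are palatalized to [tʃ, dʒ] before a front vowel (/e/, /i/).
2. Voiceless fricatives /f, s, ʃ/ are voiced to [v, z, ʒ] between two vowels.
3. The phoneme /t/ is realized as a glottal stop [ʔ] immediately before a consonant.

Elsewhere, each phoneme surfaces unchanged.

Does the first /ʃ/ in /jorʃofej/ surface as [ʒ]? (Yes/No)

No

/ʃ/ — between /r/ and /o/; rule 2 does not apply here → [ʃ].
The actual realization is [ʃ], not [ʒ].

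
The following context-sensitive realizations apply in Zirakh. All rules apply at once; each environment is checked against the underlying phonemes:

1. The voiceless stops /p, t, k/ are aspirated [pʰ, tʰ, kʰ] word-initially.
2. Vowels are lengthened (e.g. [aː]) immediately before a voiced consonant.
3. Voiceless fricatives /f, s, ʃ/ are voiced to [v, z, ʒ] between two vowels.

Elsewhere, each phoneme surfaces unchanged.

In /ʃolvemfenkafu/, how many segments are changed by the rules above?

Segments that undergo a rule: /o/ → [oː] (rule 2); /e/ → [eː] (rule 2); /e/ → [eː] (rule 2); /f/ → [v] (rule 3).
All other segments surface unchanged.

4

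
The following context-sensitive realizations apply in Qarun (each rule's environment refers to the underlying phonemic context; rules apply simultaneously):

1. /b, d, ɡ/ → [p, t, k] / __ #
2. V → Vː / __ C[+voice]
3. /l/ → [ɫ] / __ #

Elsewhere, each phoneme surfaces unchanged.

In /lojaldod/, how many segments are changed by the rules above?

Segments that undergo a rule: /o/ → [oː] (rule 2); /a/ → [aː] (rule 2); /o/ → [oː] (rule 2); /d/ → [t] (rule 1).
All other segments surface unchanged.

4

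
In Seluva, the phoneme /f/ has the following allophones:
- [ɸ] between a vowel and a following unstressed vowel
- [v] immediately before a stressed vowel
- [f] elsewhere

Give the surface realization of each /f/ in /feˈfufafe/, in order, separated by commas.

Occurrence 1 (position 1): no conditioning environment matches → elsewhere allophone [f].
Occurrence 2 (position 3): immediately before a stressed vowel → [v].
Occurrence 3 (position 5): between a vowel and a following unstressed vowel → [ɸ].
Occurrence 4 (position 7): between a vowel and a following unstressed vowel → [ɸ].

[f], [v], [ɸ], [ɸ]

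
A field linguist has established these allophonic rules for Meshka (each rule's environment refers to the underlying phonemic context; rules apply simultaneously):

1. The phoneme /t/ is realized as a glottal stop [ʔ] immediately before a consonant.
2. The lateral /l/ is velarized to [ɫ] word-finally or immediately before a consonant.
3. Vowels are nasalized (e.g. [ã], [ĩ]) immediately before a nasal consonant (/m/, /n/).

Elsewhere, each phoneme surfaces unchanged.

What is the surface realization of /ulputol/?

/u/ (word-initial): rule 3 targets it, but not before a nasal consonant → unchanged [u].
/l/ (between /u/ and /p/): word-finally or immediately before a consonant, so rule 2 applies → [ɫ].
/p/ stays [p].
/u/ (between /p/ and /t/) is in the target of rule 3 but the environment (before a nasal consonant) is not met → [u].
/t/ (between /u/ and /o/) is in the target of rule 1 but the environment (immediately before a consonant) is not met → [t].
/o/ — between /t/ and /l/; rule 3 does not apply here → [o].
/l/ — word-final, word-finally or immediately before a consonant — surfaces as [ɫ] (rule 2).

[uɫputoɫ]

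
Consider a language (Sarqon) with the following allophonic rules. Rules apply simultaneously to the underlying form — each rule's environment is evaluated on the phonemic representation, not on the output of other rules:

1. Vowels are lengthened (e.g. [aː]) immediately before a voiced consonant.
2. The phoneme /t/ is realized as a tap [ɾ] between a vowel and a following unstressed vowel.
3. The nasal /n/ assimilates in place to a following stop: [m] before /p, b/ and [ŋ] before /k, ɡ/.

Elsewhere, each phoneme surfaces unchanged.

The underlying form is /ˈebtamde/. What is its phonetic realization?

[ˈeːbtaːmde]

/e/ (word-initial): before a voiced consonant, so rule 1 applies → [eː].
/t/ (between /b/ and /a/) fails the environment for rule 2, so it stays [t].
Rule 1 applies to /a/ (between /t/ and /m/: before a voiced consonant) → [aː].
/e/ (word-final) fails the environment for rule 1, so it stays [e].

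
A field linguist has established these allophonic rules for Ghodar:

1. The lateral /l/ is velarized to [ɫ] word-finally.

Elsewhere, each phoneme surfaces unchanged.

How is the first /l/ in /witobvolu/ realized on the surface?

[l]

/l/ — between /o/ and /u/; rule 1 does not apply here → [l].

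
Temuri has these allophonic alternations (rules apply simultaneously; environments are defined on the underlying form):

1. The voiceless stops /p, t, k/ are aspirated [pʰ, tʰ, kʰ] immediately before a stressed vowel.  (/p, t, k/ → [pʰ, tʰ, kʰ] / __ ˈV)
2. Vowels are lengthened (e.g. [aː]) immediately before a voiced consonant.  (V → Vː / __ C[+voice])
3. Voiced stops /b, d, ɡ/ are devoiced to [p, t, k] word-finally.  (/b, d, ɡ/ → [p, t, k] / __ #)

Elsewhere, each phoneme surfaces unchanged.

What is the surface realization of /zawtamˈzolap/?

[zaːwtaːmˈzoːlap]

/z/ stays [z].
/a/ (between /z/ and /w/) occurs before a voiced consonant → [aː] by rule 2.
/w/ (between /a/ and /t/) is unaffected → [w].
/t/ — between /w/ and /a/; rule 1 does not apply here → [t].
Rule 2 applies to /a/ (between /t/ and /m/: before a voiced consonant) → [aː].
/m/ — not in any rule's target class → [m].
/z/ — not in any rule's target class → [z].
Rule 2 applies to /o/ (between /z/ and /l/: before a voiced consonant) → [oː].
/l/ stays [l].
/a/ (between /l/ and /p/) is in the target of rule 2 but the environment (before a voiced consonant) is not met → [a].
/p/ (word-final): rule 1 targets it, but not immediately before a stressed vowel → unchanged [p].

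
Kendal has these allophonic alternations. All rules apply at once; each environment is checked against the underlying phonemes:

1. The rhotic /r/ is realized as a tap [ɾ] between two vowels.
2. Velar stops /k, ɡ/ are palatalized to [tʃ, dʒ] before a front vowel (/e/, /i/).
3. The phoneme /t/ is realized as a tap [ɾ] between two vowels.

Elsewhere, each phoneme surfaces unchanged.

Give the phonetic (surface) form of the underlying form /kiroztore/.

[tʃiɾoztoɾe]

/k/ — word-initial, before a front vowel — surfaces as [tʃ] (rule 2).
/i/ (between /k/ and /r/) is unaffected → [i].
/r/ — between /i/ and /o/, between two vowels — surfaces as [ɾ] (rule 1).
/o/ — not in any rule's target class → [o].
/z/ (between /o/ and /t/) is unaffected → [z].
/t/ (between /z/ and /o/): rule 3 targets it, but not between two vowels → unchanged [t].
/o/ (between /t/ and /r/) is unaffected → [o].
Rule 1 applies to /r/ (between /o/ and /e/: between two vowels) → [ɾ].
/e/ stays [e].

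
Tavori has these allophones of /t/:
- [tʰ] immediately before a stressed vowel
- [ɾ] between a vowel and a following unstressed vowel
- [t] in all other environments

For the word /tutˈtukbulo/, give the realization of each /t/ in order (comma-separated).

Occurrence 1 (position 1): no conditioning environment matches → elsewhere allophone [t].
Occurrence 2 (position 3): no conditioning environment matches → elsewhere allophone [t].
Occurrence 3 (position 4): immediately before a stressed vowel → [tʰ].

[t], [t], [tʰ]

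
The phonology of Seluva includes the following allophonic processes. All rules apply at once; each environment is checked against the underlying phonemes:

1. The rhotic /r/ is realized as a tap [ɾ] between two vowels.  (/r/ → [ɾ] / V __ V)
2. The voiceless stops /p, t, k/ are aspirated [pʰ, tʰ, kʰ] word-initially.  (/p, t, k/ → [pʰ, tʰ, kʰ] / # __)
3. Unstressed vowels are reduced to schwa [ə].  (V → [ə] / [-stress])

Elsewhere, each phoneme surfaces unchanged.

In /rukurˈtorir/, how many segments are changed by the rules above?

4

Segments that undergo a rule: /u/ → [ə] (rule 3); /u/ → [ə] (rule 3); /r/ → [ɾ] (rule 1); /i/ → [ə] (rule 3).
All other segments surface unchanged.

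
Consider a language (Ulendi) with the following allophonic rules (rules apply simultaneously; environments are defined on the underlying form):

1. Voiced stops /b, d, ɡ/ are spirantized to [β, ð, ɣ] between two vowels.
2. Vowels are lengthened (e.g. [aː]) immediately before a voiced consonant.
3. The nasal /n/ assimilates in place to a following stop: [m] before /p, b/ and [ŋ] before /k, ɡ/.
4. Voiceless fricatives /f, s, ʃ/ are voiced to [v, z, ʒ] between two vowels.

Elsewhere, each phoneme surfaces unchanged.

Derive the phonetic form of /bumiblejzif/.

[buːmiːbleːjzif]

/b/ (word-initial) is in the target of rule 1 but the environment (between two vowels) is not met → [b].
/u/ — between /b/ and /m/, before a voiced consonant — surfaces as [uː] (rule 2).
/i/ — between /m/ and /b/, before a voiced consonant — surfaces as [iː] (rule 2).
/b/ (between /i/ and /l/): rule 1 targets it, but not between two vowels → unchanged [b].
/e/ (between /l/ and /j/) occurs before a voiced consonant → [eː] by rule 2.
/i/ (between /z/ and /f/): rule 2 targets it, but not before a voiced consonant → unchanged [i].
/f/ (word-final) is in the target of rule 4 but the environment (between two vowels) is not met → [f].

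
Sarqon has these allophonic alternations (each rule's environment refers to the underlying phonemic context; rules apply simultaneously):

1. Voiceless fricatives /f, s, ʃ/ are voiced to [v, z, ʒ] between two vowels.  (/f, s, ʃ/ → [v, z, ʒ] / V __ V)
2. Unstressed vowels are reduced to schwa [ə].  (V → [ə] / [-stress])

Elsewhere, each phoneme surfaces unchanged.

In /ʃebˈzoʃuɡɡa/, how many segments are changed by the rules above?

4

Segments that undergo a rule: /e/ → [ə] (rule 2); /ʃ/ → [ʒ] (rule 1); /u/ → [ə] (rule 2); /a/ → [ə] (rule 2).
All other segments surface unchanged.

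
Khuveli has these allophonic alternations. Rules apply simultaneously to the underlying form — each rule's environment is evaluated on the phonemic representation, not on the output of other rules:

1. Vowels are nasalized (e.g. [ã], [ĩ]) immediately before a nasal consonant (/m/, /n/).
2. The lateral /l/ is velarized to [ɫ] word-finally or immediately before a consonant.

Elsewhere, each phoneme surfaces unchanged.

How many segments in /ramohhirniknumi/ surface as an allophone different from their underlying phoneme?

Segments that undergo a rule: /a/ → [ã] (rule 1); /u/ → [ũ] (rule 1).
All other segments surface unchanged.

2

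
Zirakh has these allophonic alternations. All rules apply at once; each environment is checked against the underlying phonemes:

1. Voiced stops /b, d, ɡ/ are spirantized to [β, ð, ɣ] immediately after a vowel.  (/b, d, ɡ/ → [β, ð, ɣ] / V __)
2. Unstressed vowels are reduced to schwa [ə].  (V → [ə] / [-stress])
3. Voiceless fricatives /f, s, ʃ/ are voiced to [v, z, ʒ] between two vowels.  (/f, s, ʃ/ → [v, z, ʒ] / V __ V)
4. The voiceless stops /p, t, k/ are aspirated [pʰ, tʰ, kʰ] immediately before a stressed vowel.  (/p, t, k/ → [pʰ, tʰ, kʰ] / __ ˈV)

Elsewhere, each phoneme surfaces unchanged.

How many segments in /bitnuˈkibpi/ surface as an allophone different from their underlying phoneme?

5

Segments that undergo a rule: /i/ → [ə] (rule 2); /u/ → [ə] (rule 2); /k/ → [kʰ] (rule 4); /b/ → [β] (rule 1); /i/ → [ə] (rule 2).
All other segments surface unchanged.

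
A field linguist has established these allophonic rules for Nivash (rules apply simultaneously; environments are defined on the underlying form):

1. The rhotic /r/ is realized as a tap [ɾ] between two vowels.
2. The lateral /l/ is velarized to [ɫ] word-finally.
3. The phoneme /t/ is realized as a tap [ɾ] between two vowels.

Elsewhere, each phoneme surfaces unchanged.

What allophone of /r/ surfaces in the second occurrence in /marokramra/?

[r]

/r/ (between /k/ and /a/): rule 1 targets it, but not between two vowels → unchanged [r].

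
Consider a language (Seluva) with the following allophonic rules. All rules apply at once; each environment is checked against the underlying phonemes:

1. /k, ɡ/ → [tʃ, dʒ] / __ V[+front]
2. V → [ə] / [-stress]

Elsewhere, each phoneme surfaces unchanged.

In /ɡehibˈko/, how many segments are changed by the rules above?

Segments that undergo a rule: /ɡ/ → [dʒ] (rule 1); /e/ → [ə] (rule 2); /i/ → [ə] (rule 2).
All other segments surface unchanged.

3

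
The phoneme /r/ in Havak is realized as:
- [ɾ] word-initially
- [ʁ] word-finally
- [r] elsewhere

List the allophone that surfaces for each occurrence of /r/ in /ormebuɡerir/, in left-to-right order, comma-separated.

[r], [r], [ʁ]

Occurrence 1 (position 2): no conditioning environment matches → elsewhere allophone [r].
Occurrence 2 (position 9): no conditioning environment matches → elsewhere allophone [r].
Occurrence 3 (position 11): word-finally → [ʁ].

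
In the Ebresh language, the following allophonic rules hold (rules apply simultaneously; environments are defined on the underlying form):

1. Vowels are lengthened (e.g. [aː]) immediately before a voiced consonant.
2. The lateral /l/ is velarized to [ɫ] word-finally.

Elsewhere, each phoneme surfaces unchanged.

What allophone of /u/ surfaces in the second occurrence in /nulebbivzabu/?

[u]

/u/ — word-final; rule 1 does not apply here → [u].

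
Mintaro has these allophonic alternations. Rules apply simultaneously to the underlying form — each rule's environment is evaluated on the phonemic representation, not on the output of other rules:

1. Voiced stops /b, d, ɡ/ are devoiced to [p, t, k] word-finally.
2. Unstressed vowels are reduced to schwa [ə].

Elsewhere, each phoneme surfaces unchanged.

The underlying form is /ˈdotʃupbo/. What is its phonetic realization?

/d/ (word-initial): rule 1 targets it, but not word-finally → unchanged [d].
/o/ (between /d/ and /t/) is in the target of rule 2 but the environment (in an unstressed syllable) is not met → [o].
/u/ — between /ʃ/ and /p/, in an unstressed syllable — surfaces as [ə] (rule 2).
/b/ (between /p/ and /o/) is in the target of rule 1 but the environment (word-finally) is not met → [b].
/o/ meets the environment for rule 2 (in an unstressed syllable) → [ə].

[ˈdotʃəpbə]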